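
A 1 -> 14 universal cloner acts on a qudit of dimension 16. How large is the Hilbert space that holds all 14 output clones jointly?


Output space = H^(tensor 14) where dim(H) = 16
dim = 16^14
= 256 (after 2 factors)
= 4096 (after 3 factors)
= 65536 (after 4 factors)
= 1048576 (after 5 factors)
= 16777216 (after 6 factors)
= 268435456 (after 7 factors)
= 4294967296 (after 8 factors)
= 68719476736 (after 9 factors)
= 1099511627776 (after 10 factors)
= 17592186044416 (after 11 factors)
= 281474976710656 (after 12 factors)
= 4503599627370496 (after 13 factors)
= 72057594037927936 (after 14 factors)
= 72057594037927936

72057594037927936


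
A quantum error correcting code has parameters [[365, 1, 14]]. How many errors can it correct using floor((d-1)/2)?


Code parameters: [[365, 1, 14]], distance d = 14.
Number of correctable errors = floor((d-1)/2)
= floor((14 - 1)/2)
= floor(13/2)
= 6

6


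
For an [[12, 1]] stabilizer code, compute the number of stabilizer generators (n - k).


For an [[n,k]] stabilizer code:
Number of stabilizer generators = n - k
= 12 - 1
= 11

11


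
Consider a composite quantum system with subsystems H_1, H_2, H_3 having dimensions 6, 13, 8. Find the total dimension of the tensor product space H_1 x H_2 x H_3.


dim(H_1 x H_2 x H_3) = 6 * 13 * 8
= 78 * 8
= 624

624


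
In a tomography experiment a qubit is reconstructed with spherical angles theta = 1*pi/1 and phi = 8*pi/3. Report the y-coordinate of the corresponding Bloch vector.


theta = 3.1416, phi = 8.3776
r_y = sin(theta)*sin(phi) = 0.0000 * 0.8660
r_y = 0.0000

0.0000


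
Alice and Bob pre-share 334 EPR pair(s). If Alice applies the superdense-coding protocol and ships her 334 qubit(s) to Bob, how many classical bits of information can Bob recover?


Superdense coding allows 2 classical bits per shared entangled pair.
334 pair(s) -> 2 * 334 = 668 classical bits

668


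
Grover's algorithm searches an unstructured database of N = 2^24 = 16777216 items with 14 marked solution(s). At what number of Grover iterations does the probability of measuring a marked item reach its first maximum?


After j Grover iterations the success probability is P(j) = sin^2((2j+1)*theta), where sin(theta) = sqrt(k/N).
N = 2^24 = 16777216, k = 14
sin(theta) = sqrt(k/N) = 0.0009134905729
theta = arcsin(sqrt(k/N)) = 0.0009134907 rad
P(j) reaches its first maximum when (2j+1)*theta is as close as possible to pi/2, i.e. j = round(pi/(4*theta) - 1/2).
pi/(4*theta) - 1/2 = 859.2769
(For comparison, the common estimate pi/4 * sqrt(N/k) = 859.7770; the exact maximiser is used here.)
Optimal iterations = 859

859


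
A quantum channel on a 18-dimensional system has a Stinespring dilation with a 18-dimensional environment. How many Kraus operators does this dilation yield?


Tracing out the environment in an orthonormal basis {|i>_E} gives Kraus operators K_i = <i|_E U |0>_E.
Number of Kraus operators = dim(H_env) = d_env
= 18

18


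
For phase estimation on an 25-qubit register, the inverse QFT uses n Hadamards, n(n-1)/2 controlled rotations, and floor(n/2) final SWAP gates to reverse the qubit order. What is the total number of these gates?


Hadamard gates: 25
Controlled rotations: n*(n-1)/2 = 25*24/2 = 300
SWAP gates: floor(n/2) = floor(25/2) = 12
Total = 25 + 300 + 12
= 337

337


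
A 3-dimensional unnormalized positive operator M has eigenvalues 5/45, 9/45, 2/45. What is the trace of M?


tr(M) = sum of eigenvalues
= 5/45 + 9/45 + 2/45
= 16/45
= 0.3556

0.3556


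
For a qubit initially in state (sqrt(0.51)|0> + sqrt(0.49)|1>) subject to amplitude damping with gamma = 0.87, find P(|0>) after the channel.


For amplitude damping with parameter gamma on state sqrt(a)|0> + sqrt(b)|1>:
alpha^2 = 0.51, beta^2 = 0.49
P(|0>) = alpha^2 + gamma * beta^2
= 0.51 + 0.87 * 0.49
= 0.51 + 0.4263
= 0.9363

0.9363


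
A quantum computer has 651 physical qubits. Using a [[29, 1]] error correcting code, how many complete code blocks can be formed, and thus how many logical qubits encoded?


Each code block uses 29 physical qubits for 1 logical qubit(s).
Number of complete blocks = floor(651 / 29) = 22
Logical qubits = 22 * 1
= 22

22


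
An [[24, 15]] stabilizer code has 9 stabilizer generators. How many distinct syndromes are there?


Each stabilizer generator gives a binary (+1 or -1) measurement outcome.
With 9 independent generators:
Total syndromes = 2^9
= 512

512


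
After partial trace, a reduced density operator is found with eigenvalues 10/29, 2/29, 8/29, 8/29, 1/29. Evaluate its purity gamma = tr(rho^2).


tr(rho^2) = sum of eigenvalues squared
= (10/29)^2 + (2/29)^2 + (8/29)^2 + (8/29)^2 + (1/29)^2
= (100 + 4 + 64 + 64 + 1) / 841
= 233/841
= 0.2771

0.2771


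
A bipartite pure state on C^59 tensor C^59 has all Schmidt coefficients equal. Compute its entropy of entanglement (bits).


For a maximally entangled state in d x d:
S = log2(d) = log2(59)
= 5.8826

5.8826


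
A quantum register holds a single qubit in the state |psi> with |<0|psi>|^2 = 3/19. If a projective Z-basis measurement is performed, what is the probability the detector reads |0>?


|alpha|^2 = 3/19 = 0.1579
|beta|^2 = 1 - 3/19 = 16/19 = 0.8421
P(|0>) = |alpha|^2 = 0.1579

0.1579


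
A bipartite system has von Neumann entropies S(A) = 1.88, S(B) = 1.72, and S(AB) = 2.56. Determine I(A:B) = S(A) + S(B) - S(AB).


I(A:B) = S(A) + S(B) - S(AB)
= 1.88 + 1.72 - 2.56
= 1.0400

1.0400


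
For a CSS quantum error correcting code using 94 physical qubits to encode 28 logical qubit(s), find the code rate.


Code rate R = k/n
= 28/94
= 0.2979

0.2979


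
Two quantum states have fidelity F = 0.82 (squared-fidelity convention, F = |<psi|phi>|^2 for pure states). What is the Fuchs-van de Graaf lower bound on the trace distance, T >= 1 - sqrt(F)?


Fuchs-van de Graaf (squared-fidelity convention): 1 - sqrt(F) <= T <= sqrt(1 - F).
Lower bound: T >= 1 - sqrt(F)
sqrt(F) = sqrt(0.82) = 0.9055
T >= 1 - 0.9055
T >= 0.0945

0.0945


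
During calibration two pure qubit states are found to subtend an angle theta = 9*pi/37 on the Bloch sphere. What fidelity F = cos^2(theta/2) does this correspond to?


For states separated by angle theta on Bloch sphere:
F = cos^2(theta/2)
theta = 9*pi/37 = 0.7642
theta/2 = 0.3821
cos(theta/2) = 0.9279
F = 0.8610

0.8610


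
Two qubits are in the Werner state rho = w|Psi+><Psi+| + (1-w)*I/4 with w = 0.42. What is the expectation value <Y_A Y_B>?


|Psi+> = (|01> + |10>)/sqrt(2)
For the pure Bell state, <Y_A Y_B> = +1 (Bell-state Pauli correlator).
The maximally-mixed part I/4 has tr(I/4 * P tensor P) = 0 for any traceless Pauli P.
So <Y_A Y_B>_rho = w * (+1) + (1 - w) * 0
= 0.42 * (+1)
= 0.4200

0.4200


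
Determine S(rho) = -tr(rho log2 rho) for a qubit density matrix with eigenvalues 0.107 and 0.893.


S = -p*log2(p) - (1-p)*log2(1-p)
p = 0.1070, 1-p = 0.8930
= -0.1070 * log2(0.1070) - 0.8930 * log2(0.8930)
= -(-0.3450) - (-0.1458)
= 0.4908

0.4908


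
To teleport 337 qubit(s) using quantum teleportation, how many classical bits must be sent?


Quantum teleportation requires 2 classical bits per qubit teleported.
337 qubit(s) -> 2 * 337 = 674 classical bits

674


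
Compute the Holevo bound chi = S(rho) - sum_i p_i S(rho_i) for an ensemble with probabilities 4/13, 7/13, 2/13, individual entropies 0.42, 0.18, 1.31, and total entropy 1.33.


chi = S(rho) - sum_i p_i * S(rho_i)
Weighted entropy = 4/13 * 0.42 + 7/13 * 0.18 + 2/13 * 1.31
= 0.4277
chi = 1.33 - 0.4277
= 0.9023

0.9023


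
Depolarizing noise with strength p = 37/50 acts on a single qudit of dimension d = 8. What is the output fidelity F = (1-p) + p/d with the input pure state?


F = (1-p) + p/d
= (1 - 0.7400) + 0.7400/8
= 0.2600 + 0.0925
= 0.3525

0.3525


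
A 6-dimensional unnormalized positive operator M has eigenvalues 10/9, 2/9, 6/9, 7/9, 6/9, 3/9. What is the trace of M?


tr(M) = sum of eigenvalues
= 10/9 + 2/9 + 6/9 + 7/9 + 6/9 + 3/9
= 34/9
= 3.7778

3.7778


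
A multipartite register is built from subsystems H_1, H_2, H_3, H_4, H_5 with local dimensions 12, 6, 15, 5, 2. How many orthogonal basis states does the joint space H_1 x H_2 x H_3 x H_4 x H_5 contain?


dim(H_1 x H_2 x H_3 x H_4 x H_5) = 12 * 6 * 15 * 5 * 2
= 72 * 15 * 5 * 2
= 1080 * 5 * 2
= 5400 * 2
= 10800

10800


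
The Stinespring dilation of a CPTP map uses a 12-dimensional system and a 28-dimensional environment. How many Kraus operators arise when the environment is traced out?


Tracing out the environment in an orthonormal basis {|i>_E} gives Kraus operators K_i = <i|_E U |0>_E.
Number of Kraus operators = dim(H_env) = d_env
= 28

28


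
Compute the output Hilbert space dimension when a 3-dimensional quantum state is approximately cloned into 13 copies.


Output space = H^(tensor 13) where dim(H) = 3
dim = 3^13
= 9 (after 2 factors)
= 27 (after 3 factors)
= 81 (after 4 factors)
= 243 (after 5 factors)
= 729 (after 6 factors)
= 2187 (after 7 factors)
= 6561 (after 8 factors)
= 19683 (after 9 factors)
= 59049 (after 10 factors)
= 177147 (after 11 factors)
= 531441 (after 12 factors)
= 1594323 (after 13 factors)
= 1594323

1594323


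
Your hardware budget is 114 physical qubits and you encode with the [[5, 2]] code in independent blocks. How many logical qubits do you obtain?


Each code block uses 5 physical qubits for 2 logical qubit(s).
Number of complete blocks = floor(114 / 5) = 22
Logical qubits = 22 * 2
= 44

44


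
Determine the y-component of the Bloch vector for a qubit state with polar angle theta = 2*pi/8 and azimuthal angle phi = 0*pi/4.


theta = 0.7854, phi = 0.0000
r_y = sin(theta)*sin(phi) = 0.7071 * 0.0000
r_y = 0.0000

0.0000


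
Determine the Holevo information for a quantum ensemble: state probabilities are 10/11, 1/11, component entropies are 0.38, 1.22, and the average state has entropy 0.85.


chi = S(rho) - sum_i p_i * S(rho_i)
Weighted entropy = 10/11 * 0.38 + 1/11 * 1.22
= 0.4564
chi = 0.85 - 0.4564
= 0.3936

0.3936


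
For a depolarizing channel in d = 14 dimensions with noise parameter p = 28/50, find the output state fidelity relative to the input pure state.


F = (1-p) + p/d
= (1 - 0.5600) + 0.5600/14
= 0.4400 + 0.0400
= 0.4800

0.4800


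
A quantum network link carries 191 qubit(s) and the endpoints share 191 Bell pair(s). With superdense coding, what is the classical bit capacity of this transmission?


Superdense coding allows 2 classical bits per shared entangled pair.
191 pair(s) -> 2 * 191 = 382 classical bits

382


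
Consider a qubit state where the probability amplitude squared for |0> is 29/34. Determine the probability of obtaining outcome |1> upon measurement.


|alpha|^2 = 29/34 = 0.8529
|beta|^2 = 1 - 29/34 = 5/34 = 0.1471
P(|1>) = |beta|^2 = 0.1471

0.1471


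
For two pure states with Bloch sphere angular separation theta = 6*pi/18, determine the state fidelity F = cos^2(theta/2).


For states separated by angle theta on Bloch sphere:
F = cos^2(theta/2)
theta = 6*pi/18 = 1.0472
theta/2 = 0.5236
cos(theta/2) = 0.8660
F = 0.7500

0.7500


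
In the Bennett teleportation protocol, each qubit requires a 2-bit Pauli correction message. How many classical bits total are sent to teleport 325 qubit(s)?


Quantum teleportation requires 2 classical bits per qubit teleported.
325 qubit(s) -> 2 * 325 = 650 classical bits

650


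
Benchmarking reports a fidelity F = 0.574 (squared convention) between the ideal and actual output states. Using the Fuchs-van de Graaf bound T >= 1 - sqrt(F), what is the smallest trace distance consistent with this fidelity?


Fuchs-van de Graaf (squared-fidelity convention): 1 - sqrt(F) <= T <= sqrt(1 - F).
Lower bound: T >= 1 - sqrt(F)
sqrt(F) = sqrt(0.574) = 0.7576
T >= 1 - 0.7576
T >= 0.2424

0.2424


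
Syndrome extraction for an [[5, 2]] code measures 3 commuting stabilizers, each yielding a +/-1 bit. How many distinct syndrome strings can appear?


Each stabilizer generator gives a binary (+1 or -1) measurement outcome.
With 3 independent generators:
Total syndromes = 2^3
= 8

8


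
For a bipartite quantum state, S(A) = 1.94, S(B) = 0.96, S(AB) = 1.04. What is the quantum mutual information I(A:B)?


I(A:B) = S(A) + S(B) - S(AB)
= 1.94 + 0.96 - 1.04
= 1.8600

1.8600


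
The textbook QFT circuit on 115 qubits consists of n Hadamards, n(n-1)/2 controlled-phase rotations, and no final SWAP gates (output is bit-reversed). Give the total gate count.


Hadamard gates: 115
Controlled rotations: n*(n-1)/2 = 115*114/2 = 6555
SWAP gates: 0 (omitted)
Total = 115 + 6555
= 6670

6670


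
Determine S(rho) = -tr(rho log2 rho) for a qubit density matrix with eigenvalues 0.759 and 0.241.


S = -p*log2(p) - (1-p)*log2(1-p)
p = 0.7590, 1-p = 0.2410
= -0.7590 * log2(0.7590) - 0.2410 * log2(0.2410)
= -(-0.3020) - (-0.4947)
= 0.7967

0.7967


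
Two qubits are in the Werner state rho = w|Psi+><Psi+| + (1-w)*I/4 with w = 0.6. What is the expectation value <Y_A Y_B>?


|Psi+> = (|01> + |10>)/sqrt(2)
For the pure Bell state, <Y_A Y_B> = +1 (Bell-state Pauli correlator).
The maximally-mixed part I/4 has tr(I/4 * P tensor P) = 0 for any traceless Pauli P.
So <Y_A Y_B>_rho = w * (+1) + (1 - w) * 0
= 0.6 * (+1)
= 0.6000

0.6000


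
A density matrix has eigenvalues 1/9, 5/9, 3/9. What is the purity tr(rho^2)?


tr(rho^2) = sum of eigenvalues squared
= (1/9)^2 + (5/9)^2 + (3/9)^2
= (1 + 25 + 9) / 81
= 35/81
= 0.4321

0.4321


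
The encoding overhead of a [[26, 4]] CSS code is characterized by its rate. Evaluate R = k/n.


Code rate R = k/n
= 4/26
= 0.1538

0.1538


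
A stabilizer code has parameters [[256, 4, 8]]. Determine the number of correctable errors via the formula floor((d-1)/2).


Code parameters: [[256, 4, 8]], distance d = 8.
Number of correctable errors = floor((d-1)/2)
= floor((8 - 1)/2)
= floor(7/2)
= 3

3


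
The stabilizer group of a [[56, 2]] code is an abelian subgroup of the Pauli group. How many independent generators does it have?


For an [[n,k]] stabilizer code:
Number of stabilizer generators = n - k
= 56 - 2
= 54

54


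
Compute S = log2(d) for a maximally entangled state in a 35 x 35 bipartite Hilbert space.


For a maximally entangled state in d x d:
S = log2(d) = log2(35)
= 5.1293

5.1293


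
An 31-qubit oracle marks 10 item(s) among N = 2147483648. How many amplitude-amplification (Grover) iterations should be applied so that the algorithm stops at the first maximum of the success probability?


After j Grover iterations the success probability is P(j) = sin^2((2j+1)*theta), where sin(theta) = sqrt(k/N).
N = 2^31 = 2147483648, k = 10
sin(theta) = sqrt(k/N) = 6.82393792e-05
theta = arcsin(sqrt(k/N)) = 6.823937925e-05 rad
P(j) reaches its first maximum when (2j+1)*theta is as close as possible to pi/2, i.e. j = round(pi/(4*theta) - 1/2).
pi/(4*theta) - 1/2 = 11508.9564
(For comparison, the common estimate pi/4 * sqrt(N/k) = 11509.4565; the exact maximiser is used here.)
Optimal iterations = 11509

11509


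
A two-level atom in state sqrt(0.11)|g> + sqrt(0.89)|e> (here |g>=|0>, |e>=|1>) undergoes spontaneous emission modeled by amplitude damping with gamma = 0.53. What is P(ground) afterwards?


For amplitude damping with parameter gamma on state sqrt(a)|0> + sqrt(b)|1>:
alpha^2 = 0.11, beta^2 = 0.89
P(|0>) = alpha^2 + gamma * beta^2
= 0.11 + 0.53 * 0.89
= 0.11 + 0.4717
= 0.5817

0.5817


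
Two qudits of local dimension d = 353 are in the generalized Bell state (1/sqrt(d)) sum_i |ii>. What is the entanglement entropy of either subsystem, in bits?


For a maximally entangled state in d x d:
S = log2(d) = log2(353)
= 8.4635

8.4635


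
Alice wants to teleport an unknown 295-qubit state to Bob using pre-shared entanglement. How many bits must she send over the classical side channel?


Quantum teleportation requires 2 classical bits per qubit teleported.
295 qubit(s) -> 2 * 295 = 590 classical bits

590


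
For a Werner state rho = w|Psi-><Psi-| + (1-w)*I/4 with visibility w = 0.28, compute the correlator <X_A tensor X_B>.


|Psi-> = (|01> - |10>)/sqrt(2)
For the pure Bell state, <X_A X_B> = -1 (Bell-state Pauli correlator).
The maximally-mixed part I/4 has tr(I/4 * P tensor P) = 0 for any traceless Pauli P.
So <X_A X_B>_rho = w * (-1) + (1 - w) * 0
= 0.28 * (-1)
= -0.2800

-0.2800


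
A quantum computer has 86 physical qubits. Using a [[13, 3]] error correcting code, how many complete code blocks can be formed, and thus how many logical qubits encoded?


Each code block uses 13 physical qubits for 3 logical qubit(s).
Number of complete blocks = floor(86 / 13) = 6
Logical qubits = 6 * 3
= 18

18


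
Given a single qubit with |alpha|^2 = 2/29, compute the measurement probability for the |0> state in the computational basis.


|alpha|^2 = 2/29 = 0.0690
|beta|^2 = 1 - 2/29 = 27/29 = 0.9310
P(|0>) = |alpha|^2 = 0.0690

0.0690


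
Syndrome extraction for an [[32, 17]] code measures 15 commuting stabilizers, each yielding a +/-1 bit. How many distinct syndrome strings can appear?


Each stabilizer generator gives a binary (+1 or -1) measurement outcome.
With 15 independent generators:
Total syndromes = 2^15
= 32768

32768


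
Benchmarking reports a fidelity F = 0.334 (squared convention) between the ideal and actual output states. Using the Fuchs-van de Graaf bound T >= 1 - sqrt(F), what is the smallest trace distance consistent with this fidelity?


Fuchs-van de Graaf (squared-fidelity convention): 1 - sqrt(F) <= T <= sqrt(1 - F).
Lower bound: T >= 1 - sqrt(F)
sqrt(F) = sqrt(0.334) = 0.5779
T >= 1 - 0.5779
T >= 0.4221

0.4221


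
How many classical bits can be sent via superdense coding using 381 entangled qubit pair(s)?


Superdense coding allows 2 classical bits per shared entangled pair.
381 pair(s) -> 2 * 381 = 762 classical bits

762


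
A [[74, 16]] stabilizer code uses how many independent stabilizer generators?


For an [[n,k]] stabilizer code:
Number of stabilizer generators = n - k
= 74 - 16
= 58

58


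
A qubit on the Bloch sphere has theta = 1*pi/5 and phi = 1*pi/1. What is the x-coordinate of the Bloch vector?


theta = 0.6283, phi = 3.1416
r_x = sin(theta)*cos(phi) = 0.5878 * -1.0000
r_x = -0.5878

-0.5878


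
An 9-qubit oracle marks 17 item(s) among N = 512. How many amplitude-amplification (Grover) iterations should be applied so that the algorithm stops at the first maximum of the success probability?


After j Grover iterations the success probability is P(j) = sin^2((2j+1)*theta), where sin(theta) = sqrt(k/N).
N = 2^9 = 512, k = 17
sin(theta) = sqrt(k/N) = 0.1822172467
theta = arcsin(sqrt(k/N)) = 0.1832409814 rad
P(j) reaches its first maximum when (2j+1)*theta is as close as possible to pi/2, i.e. j = round(pi/(4*theta) - 1/2).
pi/(4*theta) - 1/2 = 3.7861
(For comparison, the common estimate pi/4 * sqrt(N/k) = 4.3102; the exact maximiser is used here.)
Optimal iterations = 4

4


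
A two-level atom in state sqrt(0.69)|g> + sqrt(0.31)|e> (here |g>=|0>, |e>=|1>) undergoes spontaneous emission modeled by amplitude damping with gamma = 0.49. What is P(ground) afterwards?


For amplitude damping with parameter gamma on state sqrt(a)|0> + sqrt(b)|1>:
alpha^2 = 0.69, beta^2 = 0.31
P(|0>) = alpha^2 + gamma * beta^2
= 0.69 + 0.49 * 0.31
= 0.69 + 0.1519
= 0.8419

0.8419


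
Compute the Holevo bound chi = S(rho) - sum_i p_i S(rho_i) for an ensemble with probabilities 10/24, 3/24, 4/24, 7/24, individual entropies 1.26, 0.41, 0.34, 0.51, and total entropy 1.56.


chi = S(rho) - sum_i p_i * S(rho_i)
Weighted entropy = 10/24 * 1.26 + 3/24 * 0.41 + 4/24 * 0.34 + 7/24 * 0.51
= 0.7817
chi = 1.56 - 0.7817
= 0.7783

0.7783


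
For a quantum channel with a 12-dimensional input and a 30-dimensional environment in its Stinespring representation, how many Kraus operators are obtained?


Tracing out the environment in an orthonormal basis {|i>_E} gives Kraus operators K_i = <i|_E U |0>_E.
Number of Kraus operators = dim(H_env) = d_env
= 30

30


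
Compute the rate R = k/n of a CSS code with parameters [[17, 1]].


Code rate R = k/n
= 1/17
= 0.0588

0.0588


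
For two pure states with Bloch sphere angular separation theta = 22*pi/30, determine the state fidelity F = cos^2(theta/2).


For states separated by angle theta on Bloch sphere:
F = cos^2(theta/2)
theta = 22*pi/30 = 2.3038
theta/2 = 1.1519
cos(theta/2) = 0.4067
F = 0.1654

0.1654


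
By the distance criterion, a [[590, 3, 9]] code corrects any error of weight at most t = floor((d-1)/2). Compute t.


Code parameters: [[590, 3, 9]], distance d = 9.
Number of correctable errors = floor((d-1)/2)
= floor((9 - 1)/2)
= floor(8/2)
= 4

4


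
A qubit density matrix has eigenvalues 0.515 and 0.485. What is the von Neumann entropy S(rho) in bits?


S = -p*log2(p) - (1-p)*log2(1-p)
p = 0.5150, 1-p = 0.4850
= -0.5150 * log2(0.5150) - 0.4850 * log2(0.4850)
= -(-0.4930) - (-0.5063)
= 0.9994

0.9994


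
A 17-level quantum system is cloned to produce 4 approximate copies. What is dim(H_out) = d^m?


Output space = H^(tensor 4) where dim(H) = 17
dim = 17^4
= 289 (after 2 factors)
= 4913 (after 3 factors)
= 83521 (after 4 factors)
= 83521

83521


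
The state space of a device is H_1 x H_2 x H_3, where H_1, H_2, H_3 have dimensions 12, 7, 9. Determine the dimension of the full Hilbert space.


dim(H_1 x H_2 x H_3) = 12 * 7 * 9
= 84 * 9
= 756

756


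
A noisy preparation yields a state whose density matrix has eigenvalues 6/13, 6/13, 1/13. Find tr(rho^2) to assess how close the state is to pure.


tr(rho^2) = sum of eigenvalues squared
= (6/13)^2 + (6/13)^2 + (1/13)^2
= (36 + 36 + 1) / 169
= 73/169
= 0.4320

0.4320


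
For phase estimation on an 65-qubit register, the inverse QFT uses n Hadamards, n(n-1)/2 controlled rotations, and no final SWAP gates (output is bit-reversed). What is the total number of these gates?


Hadamard gates: 65
Controlled rotations: n*(n-1)/2 = 65*64/2 = 2080
SWAP gates: 0 (omitted)
Total = 65 + 2080
= 2145

2145


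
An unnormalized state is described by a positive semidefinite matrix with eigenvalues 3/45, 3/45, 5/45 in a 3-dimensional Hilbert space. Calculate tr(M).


tr(M) = sum of eigenvalues
= 3/45 + 3/45 + 5/45
= 11/45
= 0.2444

0.2444


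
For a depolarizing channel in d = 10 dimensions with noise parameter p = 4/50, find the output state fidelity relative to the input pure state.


F = (1-p) + p/d
= (1 - 0.0800) + 0.0800/10
= 0.9200 + 0.0080
= 0.9280

0.9280


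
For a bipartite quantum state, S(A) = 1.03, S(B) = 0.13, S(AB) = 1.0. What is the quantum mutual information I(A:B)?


I(A:B) = S(A) + S(B) - S(AB)
= 1.03 + 0.13 - 1.0
= 0.1600

0.1600


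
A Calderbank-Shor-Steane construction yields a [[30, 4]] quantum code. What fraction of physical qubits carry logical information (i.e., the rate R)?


Code rate R = k/n
= 4/30
= 0.1333

0.1333


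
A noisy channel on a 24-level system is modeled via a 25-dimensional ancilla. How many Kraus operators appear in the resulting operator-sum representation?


Tracing out the environment in an orthonormal basis {|i>_E} gives Kraus operators K_i = <i|_E U |0>_E.
Number of Kraus operators = dim(H_env) = d_env
= 25

25


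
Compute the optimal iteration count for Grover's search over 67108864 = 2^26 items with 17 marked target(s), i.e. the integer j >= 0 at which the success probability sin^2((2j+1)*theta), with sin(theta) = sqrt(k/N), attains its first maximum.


After j Grover iterations the success probability is P(j) = sin^2((2j+1)*theta), where sin(theta) = sqrt(k/N).
N = 2^26 = 67108864, k = 17
sin(theta) = sqrt(k/N) = 0.0005033087922
theta = arcsin(sqrt(k/N)) = 0.0005033088134 rad
P(j) reaches its first maximum when (2j+1)*theta is as close as possible to pi/2, i.e. j = round(pi/(4*theta) - 1/2).
pi/(4*theta) - 1/2 = 1559.9697
(For comparison, the common estimate pi/4 * sqrt(N/k) = 1560.4698; the exact maximiser is used here.)
Optimal iterations = 1560

1560


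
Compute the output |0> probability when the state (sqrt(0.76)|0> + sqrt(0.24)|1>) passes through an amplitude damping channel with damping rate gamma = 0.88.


For amplitude damping with parameter gamma on state sqrt(a)|0> + sqrt(b)|1>:
alpha^2 = 0.76, beta^2 = 0.24
P(|0>) = alpha^2 + gamma * beta^2
= 0.76 + 0.88 * 0.24
= 0.76 + 0.2112
= 0.9712

0.9712


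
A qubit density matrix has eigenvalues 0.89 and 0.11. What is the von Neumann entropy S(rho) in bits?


S = -p*log2(p) - (1-p)*log2(1-p)
p = 0.8900, 1-p = 0.1100
= -0.8900 * log2(0.8900) - 0.1100 * log2(0.1100)
= -(-0.1496) - (-0.3503)
= 0.4999

0.4999


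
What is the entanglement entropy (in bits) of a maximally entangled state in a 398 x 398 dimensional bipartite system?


For a maximally entangled state in d x d:
S = log2(d) = log2(398)
= 8.6366

8.6366


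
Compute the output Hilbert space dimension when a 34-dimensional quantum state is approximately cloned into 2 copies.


Output space = H^(tensor 2) where dim(H) = 34
dim = 34^2
= 1156

1156


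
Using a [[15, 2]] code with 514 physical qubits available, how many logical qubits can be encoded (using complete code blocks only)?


Each code block uses 15 physical qubits for 2 logical qubit(s).
Number of complete blocks = floor(514 / 15) = 34
Logical qubits = 34 * 2
= 68

68


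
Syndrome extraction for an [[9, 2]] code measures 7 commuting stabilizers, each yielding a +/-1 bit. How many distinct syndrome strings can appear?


Each stabilizer generator gives a binary (+1 or -1) measurement outcome.
With 7 independent generators:
Total syndromes = 2^7
= 128

128


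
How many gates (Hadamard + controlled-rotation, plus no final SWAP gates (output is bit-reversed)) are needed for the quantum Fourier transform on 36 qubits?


Hadamard gates: 36
Controlled rotations: n*(n-1)/2 = 36*35/2 = 630
SWAP gates: 0 (omitted)
Total = 36 + 630
= 666

666


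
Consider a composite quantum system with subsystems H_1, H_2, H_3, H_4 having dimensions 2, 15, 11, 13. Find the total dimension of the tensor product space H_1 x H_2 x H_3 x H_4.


dim(H_1 x H_2 x H_3 x H_4) = 2 * 15 * 11 * 13
= 30 * 11 * 13
= 330 * 13
= 4290

4290


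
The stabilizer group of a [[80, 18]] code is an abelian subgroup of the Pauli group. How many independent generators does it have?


For an [[n,k]] stabilizer code:
Number of stabilizer generators = n - k
= 80 - 18
= 62

62


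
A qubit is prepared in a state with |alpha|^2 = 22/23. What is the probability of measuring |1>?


|alpha|^2 = 22/23 = 0.9565
|beta|^2 = 1 - 22/23 = 1/23 = 0.0435
P(|1>) = |beta|^2 = 0.0435

0.0435


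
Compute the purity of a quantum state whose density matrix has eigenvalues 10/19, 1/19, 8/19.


tr(rho^2) = sum of eigenvalues squared
= (10/19)^2 + (1/19)^2 + (8/19)^2
= (100 + 1 + 64) / 361
= 165/361
= 0.4571

0.4571


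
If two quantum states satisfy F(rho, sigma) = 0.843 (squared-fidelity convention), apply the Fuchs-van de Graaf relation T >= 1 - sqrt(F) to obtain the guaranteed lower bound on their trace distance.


Fuchs-van de Graaf (squared-fidelity convention): 1 - sqrt(F) <= T <= sqrt(1 - F).
Lower bound: T >= 1 - sqrt(F)
sqrt(F) = sqrt(0.843) = 0.9182
T >= 1 - 0.9182
T >= 0.0818

0.0818


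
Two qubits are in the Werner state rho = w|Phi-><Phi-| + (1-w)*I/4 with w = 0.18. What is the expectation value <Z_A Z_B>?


|Phi-> = (|00> - |11>)/sqrt(2)
For the pure Bell state, <Z_A Z_B> = +1 (Bell-state Pauli correlator).
The maximally-mixed part I/4 has tr(I/4 * P tensor P) = 0 for any traceless Pauli P.
So <Z_A Z_B>_rho = w * (+1) + (1 - w) * 0
= 0.18 * (+1)
= 0.1800

0.1800


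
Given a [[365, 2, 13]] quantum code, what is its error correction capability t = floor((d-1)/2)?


Code parameters: [[365, 2, 13]], distance d = 13.
Number of correctable errors = floor((d-1)/2)
= floor((13 - 1)/2)
= floor(12/2)
= 6

6


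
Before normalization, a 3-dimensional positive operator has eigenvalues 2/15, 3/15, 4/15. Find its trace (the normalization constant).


tr(M) = sum of eigenvalues
= 2/15 + 3/15 + 4/15
= 9/15
= 0.6000

0.6000


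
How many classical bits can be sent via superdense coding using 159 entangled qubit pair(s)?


Superdense coding allows 2 classical bits per shared entangled pair.
159 pair(s) -> 2 * 159 = 318 classical bits

318


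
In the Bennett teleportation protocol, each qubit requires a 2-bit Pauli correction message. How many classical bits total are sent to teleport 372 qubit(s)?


Quantum teleportation requires 2 classical bits per qubit teleported.
372 qubit(s) -> 2 * 372 = 744 classical bits

744


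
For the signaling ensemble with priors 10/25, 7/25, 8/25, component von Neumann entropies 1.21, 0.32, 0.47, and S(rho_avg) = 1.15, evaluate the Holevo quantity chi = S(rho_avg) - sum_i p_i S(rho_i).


chi = S(rho) - sum_i p_i * S(rho_i)
Weighted entropy = 10/25 * 1.21 + 7/25 * 0.32 + 8/25 * 0.47
= 0.7240
chi = 1.15 - 0.7240
= 0.4260

0.4260


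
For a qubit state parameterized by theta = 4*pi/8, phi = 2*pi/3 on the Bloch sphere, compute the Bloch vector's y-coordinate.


theta = 1.5708, phi = 2.0944
r_y = sin(theta)*sin(phi) = 1.0000 * 0.8660
r_y = 0.8660

0.8660


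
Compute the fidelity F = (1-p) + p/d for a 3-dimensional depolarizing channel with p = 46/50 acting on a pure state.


F = (1-p) + p/d
= (1 - 0.9200) + 0.9200/3
= 0.0800 + 0.3067
= 0.3867

0.3867


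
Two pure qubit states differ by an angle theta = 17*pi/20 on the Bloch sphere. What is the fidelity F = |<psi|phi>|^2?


For states separated by angle theta on Bloch sphere:
F = cos^2(theta/2)
theta = 17*pi/20 = 2.6704
theta/2 = 1.3352
cos(theta/2) = 0.2334
F = 0.0545

0.0545


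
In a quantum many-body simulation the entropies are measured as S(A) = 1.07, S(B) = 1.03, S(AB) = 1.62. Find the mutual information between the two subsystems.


I(A:B) = S(A) + S(B) - S(AB)
= 1.07 + 1.03 - 1.62
= 0.4800

0.4800


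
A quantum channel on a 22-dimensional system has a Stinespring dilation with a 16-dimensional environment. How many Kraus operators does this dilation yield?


Tracing out the environment in an orthonormal basis {|i>_E} gives Kraus operators K_i = <i|_E U |0>_E.
Number of Kraus operators = dim(H_env) = d_env
= 16

16


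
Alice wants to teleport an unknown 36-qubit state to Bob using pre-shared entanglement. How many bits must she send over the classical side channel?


Quantum teleportation requires 2 classical bits per qubit teleported.
36 qubit(s) -> 2 * 36 = 72 classical bits

72


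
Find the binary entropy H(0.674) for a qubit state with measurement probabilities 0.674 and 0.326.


S = -p*log2(p) - (1-p)*log2(1-p)
p = 0.6740, 1-p = 0.3260
= -0.6740 * log2(0.6740) - 0.3260 * log2(0.3260)
= -(-0.3836) - (-0.5272)
= 0.9108

0.9108


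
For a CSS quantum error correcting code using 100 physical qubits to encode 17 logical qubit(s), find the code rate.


Code rate R = k/n
= 17/100
= 0.1700

0.1700


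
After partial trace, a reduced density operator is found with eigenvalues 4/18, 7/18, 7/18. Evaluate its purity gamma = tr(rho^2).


tr(rho^2) = sum of eigenvalues squared
= (4/18)^2 + (7/18)^2 + (7/18)^2
= (16 + 49 + 49) / 324
= 114/324
= 0.3519

0.3519


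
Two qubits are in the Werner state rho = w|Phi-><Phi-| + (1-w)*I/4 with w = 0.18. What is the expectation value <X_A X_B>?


|Phi-> = (|00> - |11>)/sqrt(2)
For the pure Bell state, <X_A X_B> = -1 (Bell-state Pauli correlator).
The maximally-mixed part I/4 has tr(I/4 * P tensor P) = 0 for any traceless Pauli P.
So <X_A X_B>_rho = w * (-1) + (1 - w) * 0
= 0.18 * (-1)
= -0.1800

-0.1800


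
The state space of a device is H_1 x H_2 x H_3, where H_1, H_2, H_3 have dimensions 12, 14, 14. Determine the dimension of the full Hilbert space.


dim(H_1 x H_2 x H_3) = 12 * 14 * 14
= 168 * 14
= 2352

2352


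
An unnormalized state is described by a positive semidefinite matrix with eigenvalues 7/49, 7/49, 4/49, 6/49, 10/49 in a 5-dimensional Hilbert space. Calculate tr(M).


tr(M) = sum of eigenvalues
= 7/49 + 7/49 + 4/49 + 6/49 + 10/49
= 34/49
= 0.6939

0.6939


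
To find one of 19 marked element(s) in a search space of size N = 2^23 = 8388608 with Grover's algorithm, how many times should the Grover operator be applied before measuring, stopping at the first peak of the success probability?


After j Grover iterations the success probability is P(j) = sin^2((2j+1)*theta), where sin(theta) = sqrt(k/N).
N = 2^23 = 8388608, k = 19
sin(theta) = sqrt(k/N) = 0.001504983887
theta = arcsin(sqrt(k/N)) = 0.001504984456 rad
P(j) reaches its first maximum when (2j+1)*theta is as close as possible to pi/2, i.e. j = round(pi/(4*theta) - 1/2).
pi/(4*theta) - 1/2 = 521.3646
(For comparison, the common estimate pi/4 * sqrt(N/k) = 521.8648; the exact maximiser is used here.)
Optimal iterations = 521

521


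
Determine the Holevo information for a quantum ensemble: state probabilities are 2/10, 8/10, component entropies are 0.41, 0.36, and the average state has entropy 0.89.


chi = S(rho) - sum_i p_i * S(rho_i)
Weighted entropy = 2/10 * 0.41 + 8/10 * 0.36
= 0.3700
chi = 0.89 - 0.3700
= 0.5200

0.5200


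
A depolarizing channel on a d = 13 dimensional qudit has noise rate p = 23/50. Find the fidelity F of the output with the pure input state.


F = (1-p) + p/d
= (1 - 0.4600) + 0.4600/13
= 0.5400 + 0.0354
= 0.5754

0.5754


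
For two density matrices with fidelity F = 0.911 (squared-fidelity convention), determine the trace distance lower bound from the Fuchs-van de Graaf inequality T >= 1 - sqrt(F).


Fuchs-van de Graaf (squared-fidelity convention): 1 - sqrt(F) <= T <= sqrt(1 - F).
Lower bound: T >= 1 - sqrt(F)
sqrt(F) = sqrt(0.911) = 0.9545
T >= 1 - 0.9545
T >= 0.0455

0.0455


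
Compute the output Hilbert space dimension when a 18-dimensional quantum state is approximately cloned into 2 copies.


Output space = H^(tensor 2) where dim(H) = 18
dim = 18^2
= 324

324


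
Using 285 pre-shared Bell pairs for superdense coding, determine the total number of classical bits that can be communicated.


Superdense coding allows 2 classical bits per shared entangled pair.
285 pair(s) -> 2 * 285 = 570 classical bits

570


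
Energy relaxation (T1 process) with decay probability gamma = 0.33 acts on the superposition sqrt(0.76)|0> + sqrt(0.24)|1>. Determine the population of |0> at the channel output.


For amplitude damping with parameter gamma on state sqrt(a)|0> + sqrt(b)|1>:
alpha^2 = 0.76, beta^2 = 0.24
P(|0>) = alpha^2 + gamma * beta^2
= 0.76 + 0.33 * 0.24
= 0.76 + 0.0792
= 0.8392

0.8392


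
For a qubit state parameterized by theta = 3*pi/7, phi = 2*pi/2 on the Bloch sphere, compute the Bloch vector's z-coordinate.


theta = 1.3464, phi = 3.1416
r_z = cos(theta) = 0.2225

0.2225


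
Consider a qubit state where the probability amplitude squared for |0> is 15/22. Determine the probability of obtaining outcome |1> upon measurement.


|alpha|^2 = 15/22 = 0.6818
|beta|^2 = 1 - 15/22 = 7/22 = 0.3182
P(|1>) = |beta|^2 = 0.3182

0.3182


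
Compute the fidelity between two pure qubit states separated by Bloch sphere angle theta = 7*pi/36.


For states separated by angle theta on Bloch sphere:
F = cos^2(theta/2)
theta = 7*pi/36 = 0.6109
theta/2 = 0.3054
cos(theta/2) = 0.9537
F = 0.9096

0.9096


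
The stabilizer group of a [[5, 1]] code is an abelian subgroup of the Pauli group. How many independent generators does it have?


For an [[n,k]] stabilizer code:
Number of stabilizer generators = n - k
= 5 - 1
= 4

4


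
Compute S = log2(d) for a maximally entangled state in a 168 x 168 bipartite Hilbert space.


For a maximally entangled state in d x d:
S = log2(d) = log2(168)
= 7.3923

7.3923


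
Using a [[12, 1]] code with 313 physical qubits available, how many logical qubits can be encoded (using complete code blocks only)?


Each code block uses 12 physical qubits for 1 logical qubit(s).
Number of complete blocks = floor(313 / 12) = 26
Logical qubits = 26 * 1
= 26

26


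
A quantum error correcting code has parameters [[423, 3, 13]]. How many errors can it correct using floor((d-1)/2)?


Code parameters: [[423, 3, 13]], distance d = 13.
Number of correctable errors = floor((d-1)/2)
= floor((13 - 1)/2)
= floor(12/2)
= 6

6


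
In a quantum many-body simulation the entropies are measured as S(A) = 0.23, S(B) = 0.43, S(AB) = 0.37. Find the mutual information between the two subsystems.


I(A:B) = S(A) + S(B) - S(AB)
= 0.23 + 0.43 - 0.37
= 0.2900

0.2900


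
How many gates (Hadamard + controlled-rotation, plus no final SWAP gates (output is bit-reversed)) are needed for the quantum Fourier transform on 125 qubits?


Hadamard gates: 125
Controlled rotations: n*(n-1)/2 = 125*124/2 = 7750
SWAP gates: 0 (omitted)
Total = 125 + 7750
= 7875

7875


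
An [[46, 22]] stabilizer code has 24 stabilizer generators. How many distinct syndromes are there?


Each stabilizer generator gives a binary (+1 or -1) measurement outcome.
With 24 independent generators:
Total syndromes = 2^24
= 16777216

16777216


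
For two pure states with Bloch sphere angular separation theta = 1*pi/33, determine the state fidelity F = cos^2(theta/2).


For states separated by angle theta on Bloch sphere:
F = cos^2(theta/2)
theta = 1*pi/33 = 0.0952
theta/2 = 0.0476
cos(theta/2) = 0.9989
F = 0.9977

0.9977


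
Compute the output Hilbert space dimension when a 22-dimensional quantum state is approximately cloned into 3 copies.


Output space = H^(tensor 3) where dim(H) = 22
dim = 22^3
= 484 (after 2 factors)
= 10648 (after 3 factors)
= 10648

10648


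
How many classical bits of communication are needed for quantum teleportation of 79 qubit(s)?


Quantum teleportation requires 2 classical bits per qubit teleported.
79 qubit(s) -> 2 * 79 = 158 classical bits

158


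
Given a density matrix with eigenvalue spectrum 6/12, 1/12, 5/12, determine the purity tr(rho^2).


tr(rho^2) = sum of eigenvalues squared
= (6/12)^2 + (1/12)^2 + (5/12)^2
= (36 + 1 + 25) / 144
= 62/144
= 0.4306

0.4306


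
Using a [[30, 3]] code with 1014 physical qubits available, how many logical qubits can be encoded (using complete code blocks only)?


Each code block uses 30 physical qubits for 3 logical qubit(s).
Number of complete blocks = floor(1014 / 30) = 33
Logical qubits = 33 * 3
= 99

99


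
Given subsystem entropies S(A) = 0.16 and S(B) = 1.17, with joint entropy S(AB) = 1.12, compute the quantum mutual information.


I(A:B) = S(A) + S(B) - S(AB)
= 0.16 + 1.17 - 1.12
= 0.2100

0.2100


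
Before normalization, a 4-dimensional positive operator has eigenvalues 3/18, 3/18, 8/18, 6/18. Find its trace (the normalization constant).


tr(M) = sum of eigenvalues
= 3/18 + 3/18 + 8/18 + 6/18
= 20/18
= 1.1111

1.1111


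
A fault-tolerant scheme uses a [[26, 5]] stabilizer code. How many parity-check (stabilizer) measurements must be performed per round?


For an [[n,k]] stabilizer code:
Number of stabilizer generators = n - k
= 26 - 5
= 21

21


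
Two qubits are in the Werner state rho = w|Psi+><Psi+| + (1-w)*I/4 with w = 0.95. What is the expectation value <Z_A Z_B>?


|Psi+> = (|01> + |10>)/sqrt(2)
For the pure Bell state, <Z_A Z_B> = -1 (Bell-state Pauli correlator).
The maximally-mixed part I/4 has tr(I/4 * P tensor P) = 0 for any traceless Pauli P.
So <Z_A Z_B>_rho = w * (-1) + (1 - w) * 0
= 0.95 * (-1)
= -0.9500

-0.9500


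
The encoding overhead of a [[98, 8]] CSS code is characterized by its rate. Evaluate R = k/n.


Code rate R = k/n
= 8/98
= 0.0816

0.0816


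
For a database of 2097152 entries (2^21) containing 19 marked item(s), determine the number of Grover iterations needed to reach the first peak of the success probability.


After j Grover iterations the success probability is P(j) = sin^2((2j+1)*theta), where sin(theta) = sqrt(k/N).
N = 2^21 = 2097152, k = 19
sin(theta) = sqrt(k/N) = 0.003009967775
theta = arcsin(sqrt(k/N)) = 0.00300997232 rad
P(j) reaches its first maximum when (2j+1)*theta is as close as possible to pi/2, i.e. j = round(pi/(4*theta) - 1/2).
pi/(4*theta) - 1/2 = 260.4320
(For comparison, the common estimate pi/4 * sqrt(N/k) = 260.9324; the exact maximiser is used here.)
Optimal iterations = 260

260
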